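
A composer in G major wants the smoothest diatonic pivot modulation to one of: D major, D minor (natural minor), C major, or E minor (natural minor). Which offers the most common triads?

Triads of G major: G major (I), A minor (ii), B minor (iii), C major (IV), D major (V), E minor (vi), F# diminished (vii°).
D major shares 4: G, Bm, D, Em.
D minor (natural minor) shares 2: Am, C.
C major shares 4: G, Am, C, Em.
E minor (natural minor) shares 7: G, Am, Bm, C, D, Em, F#dim.
The most common triads (7) are shared with E minor.

E minor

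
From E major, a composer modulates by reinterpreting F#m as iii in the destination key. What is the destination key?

D major

The numeral iii denotes a minor triad on scale degree 3. With F# on degree 3, the tonic of the new key is D.
Degree 3 carries a minor triad in major keys, so the destination is D major.
Check: the diatonic triads of D major are D (I), Em (ii), F#m (iii), G (IV), A (V), Bm (vi), C#dim (vii°) — F#m is indeed iii.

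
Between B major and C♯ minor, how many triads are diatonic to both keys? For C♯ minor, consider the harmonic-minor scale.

1

Diatonic triads of B major: B (I), C♯m (ii), D♯m (iii), E (IV), F♯ (V), G♯m (vi), A♯dim (vii°).
Diatonic triads of C♯ minor (harmonic minor): C♯m (i), D♯dim (ii°), Eaug (III+), F♯m (iv), G♯ (V), A (VI), B♯dim (vii°).
Matching root and quality in both lists: C♯m.
That gives 1 common triad.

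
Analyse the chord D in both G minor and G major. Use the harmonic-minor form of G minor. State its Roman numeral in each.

V in G minor; V in G major

The scale of G minor (harmonic minor) is G A Bb C D Eb F#; D is degree 5, and the triad built there (D-F#-A) is major, so it is V.
The scale of G major is G A B C D E F#; D is degree 5, and the triad built there (D-F#-A) is major, so it is V.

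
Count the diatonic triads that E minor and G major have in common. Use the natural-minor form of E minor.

7

Diatonic triads of E minor (natural minor): Em (i), F#dim (ii°), G (III), Am (iv), Bm (v), C (VI), D (VII).
Diatonic triads of G major: G (I), Am (ii), Bm (iii), C (IV), D (V), Em (vi), F#dim (vii°).
Matching root and quality in both lists: Em, F#dim, G, Am, Bm, C, D.
That gives 7 common triads.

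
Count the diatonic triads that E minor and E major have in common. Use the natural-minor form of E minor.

Diatonic triads of E minor (natural minor): Em (i), F#dim (ii°), G (III), Am (iv), Bm (v), C (VI), D (VII).
Diatonic triads of E major: E (I), F#m (ii), G#m (iii), A (IV), B (V), C#m (vi), D#dim (vii°).
No triad has the same root and quality in both keys.

0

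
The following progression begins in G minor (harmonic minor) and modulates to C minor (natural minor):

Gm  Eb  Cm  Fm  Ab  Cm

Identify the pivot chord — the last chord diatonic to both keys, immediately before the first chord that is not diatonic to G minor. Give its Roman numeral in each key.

Chords diatonic to G minor: Gm, Adim, Bbaug, Cm, D, Eb, F#dim.
Reading the progression, the first chord not in that set is Fm, so the modulation leaves G minor there.
The chord immediately before Fm is Cm, which is diatonic to both keys: iv in G minor and i in C minor.

Cm — iv in G minor, i in C minor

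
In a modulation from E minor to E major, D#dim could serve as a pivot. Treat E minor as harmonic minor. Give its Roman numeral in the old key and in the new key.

vii° in E minor; vii° in E major

The scale of E minor (harmonic minor) is E F# G A B C D#; D# is degree 7, and the triad built there (D#-F#-A) is diminished, so it is vii°.
The scale of E major is E F# G# A B C# D#; D# is degree 7, and the triad built there (D#-F#-A) is diminished, so it is vii°.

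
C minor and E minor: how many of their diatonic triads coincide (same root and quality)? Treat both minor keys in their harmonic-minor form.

Diatonic triads of C minor (harmonic minor): Cm (i), Ddim (ii°), Ebaug (III+), Fm (iv), G (V), Ab (VI), Bdim (vii°).
Diatonic triads of E minor (harmonic minor): Em (i), F#dim (ii°), Gaug (III+), Am (iv), B (V), C (VI), D#dim (vii°).
No triad has the same root and quality in both keys.

0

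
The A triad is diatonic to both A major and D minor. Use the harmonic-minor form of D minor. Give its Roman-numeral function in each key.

The scale of A major is A B C# D E F# G#; A is degree 1, and the triad built there (A-C#-E) is major, so it is I.
The scale of D minor (harmonic minor) is D E F G A Bb C#; A is degree 5, and the triad built there (A-C#-E) is major, so it is V.

I in A major; V in D minor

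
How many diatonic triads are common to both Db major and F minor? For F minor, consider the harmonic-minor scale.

Diatonic triads of Db major: Db (I), Ebm (ii), Fm (iii), Gb (IV), Ab (V), Bbm (vi), Cdim (vii°).
Diatonic triads of F minor (harmonic minor): Fm (i), Gdim (ii°), Abaug (III+), Bbm (iv), C (V), Db (VI), Edim (vii°).
Matching root and quality in both lists: Db, Fm, Bbm.
That gives 3 common triads.

3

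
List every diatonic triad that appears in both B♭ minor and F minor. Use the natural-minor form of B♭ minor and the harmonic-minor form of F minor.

Triads in B♭ minor (natural minor): B♭m (i), Cdim (ii°), D♭ (III), E♭m (iv), Fm (v), G♭ (VI), A♭ (VII).
Triads in F minor (harmonic minor): Fm (i), Gdim (ii°), A♭aug (III+), B♭m (iv), C (V), D♭ (VI), Edim (vii°).
Shared triads with their functions: B♭m (i in B♭ minor, iv in F minor); D♭ (III in B♭ minor, VI in F minor); Fm (v in B♭ minor, i in F minor).

B♭m, D♭, Fm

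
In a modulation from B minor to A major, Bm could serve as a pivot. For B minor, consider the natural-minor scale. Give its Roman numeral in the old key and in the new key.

The scale of B minor (natural minor) is B C# D E F# G A; B is degree 1, and the triad built there (B-D-F#) is minor, so it is i.
The scale of A major is A B C# D E F# G#; B is degree 2, and the triad built there (B-D-F#) is minor, so it is ii.

i in B minor; ii in A major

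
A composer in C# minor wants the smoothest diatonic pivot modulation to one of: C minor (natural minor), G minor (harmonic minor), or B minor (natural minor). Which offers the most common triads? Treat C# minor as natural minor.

B minor

Triads of C# minor (natural minor): C#m (i), D#dim (ii°), E (III), F#m (iv), G#m (v), A (VI), B (VII).
C minor (natural minor) shares 0: none.
G minor (harmonic minor) shares 0: none.
B minor (natural minor) shares 2: F#m, A.
The most common triads (2) are shared with B minor.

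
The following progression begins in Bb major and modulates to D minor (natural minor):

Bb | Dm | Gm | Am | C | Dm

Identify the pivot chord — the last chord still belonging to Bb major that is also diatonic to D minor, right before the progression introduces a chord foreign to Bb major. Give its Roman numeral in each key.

Chords diatonic to Bb major: Bb, Cm, Dm, Eb, F, Gm, Adim.
Reading the progression, the first chord not in that set is Am, so the modulation leaves Bb major there.
The chord immediately before Am is Gm, which is diatonic to both keys: vi in Bb major and iv in D minor.

Gm — vi in Bb major, iv in D minor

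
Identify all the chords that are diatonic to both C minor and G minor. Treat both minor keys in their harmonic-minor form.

Cm

Triads in C minor (harmonic minor): Cm (i), Ddim (ii°), E♭aug (III+), Fm (iv), G (V), A♭ (VI), Bdim (vii°).
Triads in G minor (harmonic minor): Gm (i), Adim (ii°), B♭aug (III+), Cm (iv), D (V), E♭ (VI), F♯dim (vii°).
Shared triads with their functions: Cm (i in C minor, iv in G minor).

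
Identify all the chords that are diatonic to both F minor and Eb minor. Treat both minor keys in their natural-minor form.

Triads in F minor (natural minor): F minor (i), G diminished (ii°), Ab major (III), Bb minor (iv), C minor (v), Db major (VI), Eb major (VII).
Triads in Eb minor (natural minor): Eb minor (i), F diminished (ii°), Gb major (III), Ab minor (iv), Bb minor (v), Cb major (VI), Db major (VII).
Shared triads with their functions: Bb minor (iv in F minor, v in Eb minor); Db major (VI in F minor, VII in Eb minor).

Bbm, Db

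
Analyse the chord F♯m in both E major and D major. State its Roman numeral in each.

ii in E major; iii in D major

The scale of E major is E F♯ G♯ A B C♯ D♯; F♯ is degree 2, and the triad built there (F♯-A-C♯) is minor, so it is ii.
The scale of D major is D E F♯ G A B C♯; F♯ is degree 3, and the triad built there (F♯-A-C♯) is minor, so it is iii.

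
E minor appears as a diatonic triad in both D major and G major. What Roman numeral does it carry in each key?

ii in D major; vi in G major

The scale of D major is D E F# G A B C#; E is degree 2, and the triad built there (E-G-B) is minor, so it is ii.
The scale of G major is G A B C D E F#; E is degree 6, and the triad built there (E-G-B) is minor, so it is vi.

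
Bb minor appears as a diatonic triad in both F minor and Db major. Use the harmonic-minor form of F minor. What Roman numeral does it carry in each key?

iv in F minor; vi in Db major

The scale of F minor (harmonic minor) is F G Ab Bb C Db E; Bb is degree 4, and the triad built there (Bb-Db-F) is minor, so it is iv.
The scale of Db major is Db Eb F Gb Ab Bb C; Bb is degree 6, and the triad built there (Bb-Db-F) is minor, so it is vi.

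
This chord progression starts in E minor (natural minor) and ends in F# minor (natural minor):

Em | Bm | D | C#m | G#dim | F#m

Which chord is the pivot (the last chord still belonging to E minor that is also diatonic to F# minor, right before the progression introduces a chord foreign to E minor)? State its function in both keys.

Chords diatonic to E minor: Em, F#dim, G, Am, Bm, C, D.
Reading the progression, the first chord not in that set is C#m, so the modulation leaves E minor there.
The chord immediately before C#m is D, which is diatonic to both keys: VII in E minor and VI in F# minor.

D — VII in E minor, VI in F# minor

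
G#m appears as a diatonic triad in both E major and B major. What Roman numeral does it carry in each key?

The scale of E major is E F# G# A B C# D#; G# is degree 3, and the triad built there (G#-B-D#) is minor, so it is iii.
The scale of B major is B C# D# E F# G# A#; G# is degree 6, and the triad built there (G#-B-D#) is minor, so it is vi.

iii in E major; vi in B major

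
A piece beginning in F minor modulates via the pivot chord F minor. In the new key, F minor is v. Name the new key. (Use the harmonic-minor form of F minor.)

The numeral v denotes a minor triad on scale degree 5. With F on degree 5, the tonic of the new key is Bb.
Degree 5 carries a minor triad in natural-minor keys, so the destination is Bb minor.
Check: the diatonic triads of Bb minor (natural minor) are Bbm (i), Cdim (ii°), Db (III), Ebm (iv), Fm (v), Gb (VI), Ab (VII) — F minor is indeed v.

Bb minor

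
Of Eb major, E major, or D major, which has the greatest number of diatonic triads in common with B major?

Triads of B major: B major (I), C# minor (ii), D# minor (iii), E major (IV), F# major (V), G# minor (vi), A# diminished (vii°).
Eb major shares 0: none.
E major shares 4: B, C#m, E, G#m.
D major shares 0: none.
The most common triads (4) are shared with E major.

E major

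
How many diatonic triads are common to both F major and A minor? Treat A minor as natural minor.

4

Diatonic triads of F major: F (I), Gm (ii), Am (iii), Bb (IV), C (V), Dm (vi), Edim (vii°).
Diatonic triads of A minor (natural minor): Am (i), Bdim (ii°), C (III), Dm (iv), Em (v), F (VI), G (VII).
Matching root and quality in both lists: F, Am, C, Dm.
That gives 4 common triads.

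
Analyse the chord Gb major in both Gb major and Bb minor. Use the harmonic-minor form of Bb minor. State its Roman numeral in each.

I in Gb major; VI in Bb minor

The scale of Gb major is Gb Ab Bb Cb Db Eb F; Gb is degree 1, and the triad built there (Gb-Bb-Db) is major, so it is I.
The scale of Bb minor (harmonic minor) is Bb C Db Eb F Gb A; Gb is degree 6, and the triad built there (Gb-Bb-Db) is major, so it is VI.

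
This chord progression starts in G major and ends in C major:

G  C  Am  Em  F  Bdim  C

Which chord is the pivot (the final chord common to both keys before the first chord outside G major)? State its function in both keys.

Chords diatonic to G major: G, Am, Bm, C, D, Em, F#dim.
Reading the progression, the first chord not in that set is F, so the modulation leaves G major there.
The chord immediately before F is Em, which is diatonic to both keys: vi in G major and iii in C major.

Em — vi in G major, iii in C major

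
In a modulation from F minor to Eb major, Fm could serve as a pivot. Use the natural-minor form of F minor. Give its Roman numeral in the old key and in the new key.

i in F minor; ii in Eb major

The scale of F minor (natural minor) is F G Ab Bb C Db Eb; F is degree 1, and the triad built there (F-Ab-C) is minor, so it is i.
The scale of Eb major is Eb F G Ab Bb C D; F is degree 2, and the triad built there (F-Ab-C) is minor, so it is ii.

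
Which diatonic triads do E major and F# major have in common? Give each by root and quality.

G#m, B

Triads in E major: E (I), F#m (ii), G#m (iii), A (IV), B (V), C#m (vi), D#dim (vii°).
Triads in F# major: F# (I), G#m (ii), A#m (iii), B (IV), C# (V), D#m (vi), E#dim (vii°).
Shared triads with their functions: G#m (iii in E major, ii in F# major); B (V in E major, IV in F# major).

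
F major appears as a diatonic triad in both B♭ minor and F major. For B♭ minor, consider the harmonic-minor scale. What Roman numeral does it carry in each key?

V in B♭ minor; I in F major

The scale of B♭ minor (harmonic minor) is B♭ C D♭ E♭ F G♭ A; F is degree 5, and the triad built there (F-A-C) is major, so it is V.
The scale of F major is F G A B♭ C D E; F is degree 1, and the triad built there (F-A-C) is major, so it is I.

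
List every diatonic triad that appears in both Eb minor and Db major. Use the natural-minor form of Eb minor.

Triads in Eb minor (natural minor): Ebm (i), Fdim (ii°), Gb (III), Abm (iv), Bbm (v), Cb (VI), Db (VII).
Triads in Db major: Db (I), Ebm (ii), Fm (iii), Gb (IV), Ab (V), Bbm (vi), Cdim (vii°).
Shared triads with their functions: Ebm (i in Eb minor, ii in Db major); Gb (III in Eb minor, IV in Db major); Bbm (v in Eb minor, vi in Db major); Db (VII in Eb minor, I in Db major).

Ebm, Gb, Bbm, Db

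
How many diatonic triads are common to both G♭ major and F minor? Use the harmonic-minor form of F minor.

Diatonic triads of G♭ major: G♭ (I), A♭m (ii), B♭m (iii), C♭ (IV), D♭ (V), E♭m (vi), Fdim (vii°).
Diatonic triads of F minor (harmonic minor): Fm (i), Gdim (ii°), A♭aug (III+), B♭m (iv), C (V), D♭ (VI), Edim (vii°).
Matching root and quality in both lists: B♭m, D♭.
That gives 2 common triads.

2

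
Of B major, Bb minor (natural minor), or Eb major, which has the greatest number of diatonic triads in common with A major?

B major

Triads of A major: A (I), Bm (ii), C#m (iii), D (IV), E (V), F#m (vi), G#dim (vii°).
B major shares 2: C#m, E.
Bb minor (natural minor) shares 0: none.
Eb major shares 0: none.
The most common triads (2) are shared with B major.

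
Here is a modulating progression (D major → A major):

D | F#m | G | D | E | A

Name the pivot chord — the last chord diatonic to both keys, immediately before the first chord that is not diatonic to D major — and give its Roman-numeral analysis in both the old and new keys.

Chords diatonic to D major: D, Em, F#m, G, A, Bm, C#dim.
Reading the progression, the first chord not in that set is E, so the modulation leaves D major there.
The chord immediately before E is D, which is diatonic to both keys: I in D major and IV in A major.

D — I in D major, IV in A major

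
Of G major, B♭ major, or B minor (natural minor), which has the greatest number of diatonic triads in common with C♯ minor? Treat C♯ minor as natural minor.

B minor

Triads of C♯ minor (natural minor): C♯ minor (i), D♯ diminished (ii°), E major (III), F♯ minor (iv), G♯ minor (v), A major (VI), B major (VII).
G major shares 0: none.
B♭ major shares 0: none.
B minor (natural minor) shares 2: F♯m, A.
The most common triads (2) are shared with B minor.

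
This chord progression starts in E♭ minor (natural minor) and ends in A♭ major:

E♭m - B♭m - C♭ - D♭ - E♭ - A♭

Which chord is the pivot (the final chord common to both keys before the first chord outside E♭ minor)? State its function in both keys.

Chords diatonic to E♭ minor: E♭m, Fdim, G♭, A♭m, B♭m, C♭, D♭.
Reading the progression, the first chord not in that set is E♭, so the modulation leaves E♭ minor there.
The chord immediately before E♭ is D♭, which is diatonic to both keys: VII in E♭ minor and IV in A♭ major.

D♭ — VII in E♭ minor, IV in A♭ major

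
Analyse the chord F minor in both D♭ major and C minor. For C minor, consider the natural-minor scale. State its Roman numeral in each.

The scale of D♭ major is D♭ E♭ F G♭ A♭ B♭ C; F is degree 3, and the triad built there (F-A♭-C) is minor, so it is iii.
The scale of C minor (natural minor) is C D E♭ F G A♭ B♭; F is degree 4, and the triad built there (F-A♭-C) is minor, so it is iv.

iii in D♭ major; iv in C minor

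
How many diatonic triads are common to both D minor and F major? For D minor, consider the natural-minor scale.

7

Diatonic triads of D minor (natural minor): Dm (i), Edim (ii°), F (III), Gm (iv), Am (v), Bb (VI), C (VII).
Diatonic triads of F major: F (I), Gm (ii), Am (iii), Bb (IV), C (V), Dm (vi), Edim (vii°).
Matching root and quality in both lists: Dm, Edim, F, Gm, Am, Bb, C.
That gives 7 common triads.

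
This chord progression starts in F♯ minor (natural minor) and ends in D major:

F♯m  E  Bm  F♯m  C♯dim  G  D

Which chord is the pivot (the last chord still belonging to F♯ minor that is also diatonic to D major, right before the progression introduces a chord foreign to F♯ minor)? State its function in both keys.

Chords diatonic to F♯ minor: F♯m, G♯dim, A, Bm, C♯m, D, E.
Reading the progression, the first chord not in that set is C♯dim, so the modulation leaves F♯ minor there.
The chord immediately before C♯dim is F♯m, which is diatonic to both keys: i in F♯ minor and iii in D major.

F♯m — i in F♯ minor, iii in D major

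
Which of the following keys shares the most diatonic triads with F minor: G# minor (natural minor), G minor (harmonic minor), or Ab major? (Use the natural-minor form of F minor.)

Ab major

Triads of F minor (natural minor): Fm (i), Gdim (ii°), Ab (III), Bbm (iv), Cm (v), Db (VI), Eb (VII).
G# minor (natural minor) shares 0: none.
G minor (harmonic minor) shares 2: Cm, Eb.
Ab major shares 7: Fm, Gdim, Ab, Bbm, Cm, Db, Eb.
The most common triads (7) are shared with Ab major.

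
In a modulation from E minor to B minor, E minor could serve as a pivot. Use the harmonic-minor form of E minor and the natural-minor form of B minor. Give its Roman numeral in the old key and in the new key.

i in E minor; iv in B minor

The scale of E minor (harmonic minor) is E F# G A B C D#; E is degree 1, and the triad built there (E-G-B) is minor, so it is i.
The scale of B minor (natural minor) is B C# D E F# G A; E is degree 4, and the triad built there (E-G-B) is minor, so it is iv.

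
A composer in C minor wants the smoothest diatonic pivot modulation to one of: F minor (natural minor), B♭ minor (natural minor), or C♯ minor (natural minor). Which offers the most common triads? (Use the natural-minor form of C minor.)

Triads of C minor (natural minor): Cm (i), Ddim (ii°), E♭ (III), Fm (iv), Gm (v), A♭ (VI), B♭ (VII).
F minor (natural minor) shares 4: Cm, E♭, Fm, A♭.
B♭ minor (natural minor) shares 2: Fm, A♭.
C♯ minor (natural minor) shares 0: none.
The most common triads (4) are shared with F minor.

F minor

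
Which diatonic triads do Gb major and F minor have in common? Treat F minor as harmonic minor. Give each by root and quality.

Triads in Gb major: Gb (I), Abm (ii), Bbm (iii), Cb (IV), Db (V), Ebm (vi), Fdim (vii°).
Triads in F minor (harmonic minor): Fm (i), Gdim (ii°), Abaug (III+), Bbm (iv), C (V), Db (VI), Edim (vii°).
Shared triads with their functions: Bbm (iii in Gb major, iv in F minor); Db (V in Gb major, VI in F minor).

Bbm, Db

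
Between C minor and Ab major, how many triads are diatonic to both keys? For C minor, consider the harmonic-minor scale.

Diatonic triads of C minor (harmonic minor): C minor (i), D diminished (ii°), Eb augmented (III+), F minor (iv), G major (V), Ab major (VI), B diminished (vii°).
Diatonic triads of Ab major: Ab major (I), Bb minor (ii), C minor (iii), Db major (IV), Eb major (V), F minor (vi), G diminished (vii°).
Matching root and quality in both lists: C minor, F minor, Ab major.
That gives 3 common triads.

3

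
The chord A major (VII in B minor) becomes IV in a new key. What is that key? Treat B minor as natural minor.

E major

The numeral IV denotes a major triad on scale degree 4. With A on degree 4, the tonic of the new key is E.
Degree 4 carries a major triad in major keys, so the destination is E major.
Check: the diatonic triads of E major are E (I), F#m (ii), G#m (iii), A (IV), B (V), C#m (vi), D#dim (vii°) — A major is indeed IV.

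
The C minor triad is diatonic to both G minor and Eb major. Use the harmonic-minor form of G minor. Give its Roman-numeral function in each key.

The scale of G minor (harmonic minor) is G A Bb C D Eb F#; C is degree 4, and the triad built there (C-Eb-G) is minor, so it is iv.
The scale of Eb major is Eb F G Ab Bb C D; C is degree 6, and the triad built there (C-Eb-G) is minor, so it is vi.

iv in G minor; vi in Eb major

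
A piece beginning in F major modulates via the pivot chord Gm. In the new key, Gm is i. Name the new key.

G minor

The numeral i denotes a minor triad on scale degree 1. With G on degree 1, the tonic of the new key is G.
Degree 1 carries a minor triad in minor keys, so the destination is G minor.
Check: the diatonic triads of G minor (natural minor) are Gm (i), Adim (ii°), Bb (III), Cm (iv), Dm (v), Eb (VI), F (VII) — Gm is indeed i.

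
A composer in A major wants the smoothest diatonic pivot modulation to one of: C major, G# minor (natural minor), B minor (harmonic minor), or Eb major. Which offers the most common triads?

G# minor

Triads of A major: A (I), Bm (ii), C#m (iii), D (IV), E (V), F#m (vi), G#dim (vii°).
C major shares 0: none.
G# minor (natural minor) shares 2: C#m, E.
B minor (harmonic minor) shares 1: Bm.
Eb major shares 0: none.
The most common triads (2) are shared with G# minor.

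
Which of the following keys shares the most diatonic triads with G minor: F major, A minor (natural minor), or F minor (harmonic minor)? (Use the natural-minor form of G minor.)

F major

Triads of G minor (natural minor): G minor (i), A diminished (ii°), Bb major (III), C minor (iv), D minor (v), Eb major (VI), F major (VII).
F major shares 4: Gm, Bb, Dm, F.
A minor (natural minor) shares 2: Dm, F.
F minor (harmonic minor) shares 0: none.
The most common triads (4) are shared with F major.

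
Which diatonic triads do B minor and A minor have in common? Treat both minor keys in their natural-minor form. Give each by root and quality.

Triads in B minor (natural minor): Bm (i), C♯dim (ii°), D (III), Em (iv), F♯m (v), G (VI), A (VII).
Triads in A minor (natural minor): Am (i), Bdim (ii°), C (III), Dm (iv), Em (v), F (VI), G (VII).
Shared triads with their functions: Em (iv in B minor, v in A minor); G (VI in B minor, VII in A minor).

Em, G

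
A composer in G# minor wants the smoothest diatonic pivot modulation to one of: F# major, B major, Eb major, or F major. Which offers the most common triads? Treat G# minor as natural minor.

B major

Triads of G# minor (natural minor): G#m (i), A#dim (ii°), B (III), C#m (iv), D#m (v), E (VI), F# (VII).
F# major shares 4: G#m, B, D#m, F#.
B major shares 7: G#m, A#dim, B, C#m, D#m, E, F#.
Eb major shares 0: none.
F major shares 0: none.
The most common triads (7) are shared with B major.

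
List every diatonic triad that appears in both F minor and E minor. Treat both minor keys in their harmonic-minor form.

Triads in F minor (harmonic minor): F minor (i), G diminished (ii°), Ab augmented (III+), Bb minor (iv), C major (V), Db major (VI), E diminished (vii°).
Triads in E minor (harmonic minor): E minor (i), F# diminished (ii°), G augmented (III+), A minor (iv), B major (V), C major (VI), D# diminished (vii°).
Shared triads with their functions: C major (V in F minor, VI in E minor).

C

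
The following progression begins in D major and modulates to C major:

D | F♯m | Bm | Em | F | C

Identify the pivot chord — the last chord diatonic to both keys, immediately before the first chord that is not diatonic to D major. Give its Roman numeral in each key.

Em — ii in D major, iii in C major

Chords diatonic to D major: D, Em, F♯m, G, A, Bm, C♯dim.
Reading the progression, the first chord not in that set is F, so the modulation leaves D major there.
The chord immediately before F is Em, which is diatonic to both keys: ii in D major and iii in C major.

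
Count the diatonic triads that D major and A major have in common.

Diatonic triads of D major: D major (I), E minor (ii), F# minor (iii), G major (IV), A major (V), B minor (vi), C# diminished (vii°).
Diatonic triads of A major: A major (I), B minor (ii), C# minor (iii), D major (IV), E major (V), F# minor (vi), G# diminished (vii°).
Matching root and quality in both lists: D major, F# minor, A major, B minor.
That gives 4 common triads.

4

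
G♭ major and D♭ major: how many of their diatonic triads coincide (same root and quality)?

Diatonic triads of G♭ major: G♭ (I), A♭m (ii), B♭m (iii), C♭ (IV), D♭ (V), E♭m (vi), Fdim (vii°).
Diatonic triads of D♭ major: D♭ (I), E♭m (ii), Fm (iii), G♭ (IV), A♭ (V), B♭m (vi), Cdim (vii°).
Matching root and quality in both lists: G♭, B♭m, D♭, E♭m.
That gives 4 common triads.

4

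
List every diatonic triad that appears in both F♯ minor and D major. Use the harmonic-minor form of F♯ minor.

F♯m, Bm, D

Triads in F♯ minor (harmonic minor): F♯ minor (i), G♯ diminished (ii°), A augmented (III+), B minor (iv), C♯ major (V), D major (VI), E♯ diminished (vii°).
Triads in D major: D major (I), E minor (ii), F♯ minor (iii), G major (IV), A major (V), B minor (vi), C♯ diminished (vii°).
Shared triads with their functions: F♯ minor (i in F♯ minor, iii in D major); B minor (iv in F♯ minor, vi in D major); D major (VI in F♯ minor, I in D major).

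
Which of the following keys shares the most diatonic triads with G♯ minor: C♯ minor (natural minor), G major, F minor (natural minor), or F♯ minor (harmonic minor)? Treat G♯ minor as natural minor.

C♯ minor

Triads of G♯ minor (natural minor): G♯m (i), A♯dim (ii°), B (III), C♯m (iv), D♯m (v), E (VI), F♯ (VII).
C♯ minor (natural minor) shares 4: G♯m, B, C♯m, E.
G major shares 0: none.
F minor (natural minor) shares 0: none.
F♯ minor (harmonic minor) shares 0: none.
The most common triads (4) are shared with C♯ minor.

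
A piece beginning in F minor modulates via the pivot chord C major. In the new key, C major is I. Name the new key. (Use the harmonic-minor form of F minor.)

The numeral I denotes a major triad on scale degree 1. With C on degree 1, the tonic of the new key is C.
Degree 1 carries a major triad in major keys, so the destination is C major.
Check: the diatonic triads of C major are C (I), Dm (ii), Em (iii), F (IV), G (V), Am (vi), Bdim (vii°) — C major is indeed I.

C major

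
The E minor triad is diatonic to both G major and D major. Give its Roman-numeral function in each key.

The scale of G major is G A B C D E F#; E is degree 6, and the triad built there (E-G-B) is minor, so it is vi.
The scale of D major is D E F# G A B C#; E is degree 2, and the triad built there (E-G-B) is minor, so it is ii.

vi in G major; ii in D major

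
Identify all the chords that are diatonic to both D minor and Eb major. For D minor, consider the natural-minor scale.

Gm, Bb

Triads in D minor (natural minor): D minor (i), E diminished (ii°), F major (III), G minor (iv), A minor (v), Bb major (VI), C major (VII).
Triads in Eb major: Eb major (I), F minor (ii), G minor (iii), Ab major (IV), Bb major (V), C minor (vi), D diminished (vii°).
Shared triads with their functions: G minor (iv in D minor, iii in Eb major); Bb major (VI in D minor, V in Eb major).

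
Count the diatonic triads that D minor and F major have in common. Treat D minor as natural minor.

7

Diatonic triads of D minor (natural minor): D minor (i), E diminished (ii°), F major (III), G minor (iv), A minor (v), B♭ major (VI), C major (VII).
Diatonic triads of F major: F major (I), G minor (ii), A minor (iii), B♭ major (IV), C major (V), D minor (vi), E diminished (vii°).
Matching root and quality in both lists: D minor, E diminished, F major, G minor, A minor, B♭ major, C major.
That gives 7 common triads.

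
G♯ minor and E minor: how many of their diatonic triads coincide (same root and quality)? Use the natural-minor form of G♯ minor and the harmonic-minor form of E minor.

1

Diatonic triads of G♯ minor (natural minor): G♯m (i), A♯dim (ii°), B (III), C♯m (iv), D♯m (v), E (VI), F♯ (VII).
Diatonic triads of E minor (harmonic minor): Em (i), F♯dim (ii°), Gaug (III+), Am (iv), B (V), C (VI), D♯dim (vii°).
Matching root and quality in both lists: B.
That gives 1 common triad.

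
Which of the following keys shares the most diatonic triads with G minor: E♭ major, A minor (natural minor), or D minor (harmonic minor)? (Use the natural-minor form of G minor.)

Triads of G minor (natural minor): Gm (i), Adim (ii°), B♭ (III), Cm (iv), Dm (v), E♭ (VI), F (VII).
E♭ major shares 4: Gm, B♭, Cm, E♭.
A minor (natural minor) shares 2: Dm, F.
D minor (harmonic minor) shares 3: Gm, B♭, Dm.
The most common triads (4) are shared with E♭ major.

E♭ major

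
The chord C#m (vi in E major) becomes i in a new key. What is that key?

C# minor

The numeral i denotes a minor triad on scale degree 1. With C# on degree 1, the tonic of the new key is C#.
Degree 1 carries a minor triad in minor keys, so the destination is C# minor.
Check: the diatonic triads of C# minor (natural minor) are C#m (i), D#dim (ii°), E (III), F#m (iv), G#m (v), A (VI), B (VII) — C#m is indeed i.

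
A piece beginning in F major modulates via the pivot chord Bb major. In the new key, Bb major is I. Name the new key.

The numeral I denotes a major triad on scale degree 1. With Bb on degree 1, the tonic of the new key is Bb.
Degree 1 carries a major triad in major keys, so the destination is Bb major.
Check: the diatonic triads of Bb major are Bb (I), Cm (ii), Dm (iii), Eb (IV), F (V), Gm (vi), Adim (vii°) — Bb major is indeed I.

Bb major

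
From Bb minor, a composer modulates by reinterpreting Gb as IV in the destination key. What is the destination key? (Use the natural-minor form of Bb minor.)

Db major

The numeral IV denotes a major triad on scale degree 4. With Gb on degree 4, the tonic of the new key is Db.
Degree 4 carries a major triad in major keys, so the destination is Db major.
Check: the diatonic triads of Db major are Db (I), Ebm (ii), Fm (iii), Gb (IV), Ab (V), Bbm (vi), Cdim (vii°) — Gb is indeed IV.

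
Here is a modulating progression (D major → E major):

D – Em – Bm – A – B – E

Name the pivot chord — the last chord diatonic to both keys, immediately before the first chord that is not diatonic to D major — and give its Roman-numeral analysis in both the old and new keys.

A — V in D major, IV in E major

Chords diatonic to D major: D, Em, F#m, G, A, Bm, C#dim.
Reading the progression, the first chord not in that set is B, so the modulation leaves D major there.
The chord immediately before B is A, which is diatonic to both keys: V in D major and IV in E major.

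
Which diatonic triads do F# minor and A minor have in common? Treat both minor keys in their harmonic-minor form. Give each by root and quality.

Triads in F# minor (harmonic minor): F#m (i), G#dim (ii°), Aaug (III+), Bm (iv), C# (V), D (VI), E#dim (vii°).
Triads in A minor (harmonic minor): Am (i), Bdim (ii°), Caug (III+), Dm (iv), E (V), F (VI), G#dim (vii°).
Shared triads with their functions: G#dim (ii° in F# minor, vii° in A minor).

G#dim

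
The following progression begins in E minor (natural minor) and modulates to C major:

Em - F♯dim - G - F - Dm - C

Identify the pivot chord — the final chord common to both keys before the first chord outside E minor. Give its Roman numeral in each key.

G — III in E minor, V in C major

Chords diatonic to E minor: Em, F♯dim, G, Am, Bm, C, D.
Reading the progression, the first chord not in that set is F, so the modulation leaves E minor there.
The chord immediately before F is G, which is diatonic to both keys: III in E minor and V in C major.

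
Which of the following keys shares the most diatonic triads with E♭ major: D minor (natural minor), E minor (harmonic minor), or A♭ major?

Triads of E♭ major: E♭ major (I), F minor (ii), G minor (iii), A♭ major (IV), B♭ major (V), C minor (vi), D diminished (vii°).
D minor (natural minor) shares 2: Gm, B♭.
E minor (harmonic minor) shares 0: none.
A♭ major shares 4: E♭, Fm, A♭, Cm.
The most common triads (4) are shared with A♭ major.

A♭ major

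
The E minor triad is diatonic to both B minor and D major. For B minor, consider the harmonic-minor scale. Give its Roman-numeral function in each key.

The scale of B minor (harmonic minor) is B C# D E F# G A#; E is degree 4, and the triad built there (E-G-B) is minor, so it is iv.
The scale of D major is D E F# G A B C#; E is degree 2, and the triad built there (E-G-B) is minor, so it is ii.

iv in B minor; ii in D major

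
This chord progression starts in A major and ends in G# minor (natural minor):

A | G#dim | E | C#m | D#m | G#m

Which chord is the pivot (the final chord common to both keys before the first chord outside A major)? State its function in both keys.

Chords diatonic to A major: A, Bm, C#m, D, E, F#m, G#dim.
Reading the progression, the first chord not in that set is D#m, so the modulation leaves A major there.
The chord immediately before D#m is C#m, which is diatonic to both keys: iii in A major and iv in G# minor.

C#m — iii in A major, iv in G# minor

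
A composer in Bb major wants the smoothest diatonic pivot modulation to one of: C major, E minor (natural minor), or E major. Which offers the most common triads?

Triads of Bb major: Bb major (I), C minor (ii), D minor (iii), Eb major (IV), F major (V), G minor (vi), A diminished (vii°).
C major shares 2: Dm, F.
E minor (natural minor) shares 0: none.
E major shares 0: none.
The most common triads (2) are shared with C major.

C major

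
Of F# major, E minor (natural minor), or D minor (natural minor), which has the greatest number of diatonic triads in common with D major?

E minor

Triads of D major: D major (I), E minor (ii), F# minor (iii), G major (IV), A major (V), B minor (vi), C# diminished (vii°).
F# major shares 0: none.
E minor (natural minor) shares 4: D, Em, G, Bm.
D minor (natural minor) shares 0: none.
The most common triads (4) are shared with E minor.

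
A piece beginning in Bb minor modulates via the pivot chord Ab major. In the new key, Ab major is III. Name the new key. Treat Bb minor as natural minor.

F minor

The numeral III denotes a major triad on scale degree 3. With Ab on degree 3, the tonic of the new key is F.
Degree 3 carries a major triad in natural-minor keys, so the destination is F minor.
Check: the diatonic triads of F minor (natural minor) are Fm (i), Gdim (ii°), Ab (III), Bbm (iv), Cm (v), Db (VI), Eb (VII) — Ab major is indeed III.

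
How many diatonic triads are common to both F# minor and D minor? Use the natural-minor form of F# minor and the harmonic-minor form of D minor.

1

Diatonic triads of F# minor (natural minor): F#m (i), G#dim (ii°), A (III), Bm (iv), C#m (v), D (VI), E (VII).
Diatonic triads of D minor (harmonic minor): Dm (i), Edim (ii°), Faug (III+), Gm (iv), A (V), Bb (VI), C#dim (vii°).
Matching root and quality in both lists: A.
That gives 1 common triad.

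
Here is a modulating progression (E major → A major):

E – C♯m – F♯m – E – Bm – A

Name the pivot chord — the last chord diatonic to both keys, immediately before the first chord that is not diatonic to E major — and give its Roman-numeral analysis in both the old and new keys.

Chords diatonic to E major: E, F♯m, G♯m, A, B, C♯m, D♯dim.
Reading the progression, the first chord not in that set is Bm, so the modulation leaves E major there.
The chord immediately before Bm is E, which is diatonic to both keys: I in E major and V in A major.

E — I in E major, V in A major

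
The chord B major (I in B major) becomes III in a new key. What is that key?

G# minor

The numeral III denotes a major triad on scale degree 3. With B on degree 3, the tonic of the new key is G#.
Degree 3 carries a major triad in natural-minor keys, so the destination is G# minor.
Check: the diatonic triads of G# minor (natural minor) are G#m (i), A#dim (ii°), B (III), C#m (iv), D#m (v), E (VI), F# (VII) — B major is indeed III.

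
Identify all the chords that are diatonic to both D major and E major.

Triads in D major: D (I), Em (ii), F#m (iii), G (IV), A (V), Bm (vi), C#dim (vii°).
Triads in E major: E (I), F#m (ii), G#m (iii), A (IV), B (V), C#m (vi), D#dim (vii°).
Shared triads with their functions: F#m (iii in D major, ii in E major); A (V in D major, IV in E major).

F#m, A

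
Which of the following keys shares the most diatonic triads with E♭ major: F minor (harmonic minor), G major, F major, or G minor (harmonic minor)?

G minor

Triads of E♭ major: E♭ (I), Fm (ii), Gm (iii), A♭ (IV), B♭ (V), Cm (vi), Ddim (vii°).
F minor (harmonic minor) shares 1: Fm.
G major shares 0: none.
F major shares 2: Gm, B♭.
G minor (harmonic minor) shares 3: E♭, Gm, Cm.
The most common triads (3) are shared with G minor.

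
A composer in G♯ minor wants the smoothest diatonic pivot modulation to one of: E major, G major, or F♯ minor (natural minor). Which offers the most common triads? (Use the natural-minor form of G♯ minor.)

Triads of G♯ minor (natural minor): G♯m (i), A♯dim (ii°), B (III), C♯m (iv), D♯m (v), E (VI), F♯ (VII).
E major shares 4: G♯m, B, C♯m, E.
G major shares 0: none.
F♯ minor (natural minor) shares 2: C♯m, E.
The most common triads (4) are shared with E major.

E major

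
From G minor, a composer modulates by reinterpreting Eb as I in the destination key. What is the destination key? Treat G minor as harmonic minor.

Eb major

The numeral I denotes a major triad on scale degree 1. With Eb on degree 1, the tonic of the new key is Eb.
Degree 1 carries a major triad in major keys, so the destination is Eb major.
Check: the diatonic triads of Eb major are Eb (I), Fm (ii), Gm (iii), Ab (IV), Bb (V), Cm (vi), Ddim (vii°) — Eb is indeed I.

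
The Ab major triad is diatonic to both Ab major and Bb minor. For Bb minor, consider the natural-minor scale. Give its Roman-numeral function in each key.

The scale of Ab major is Ab Bb C Db Eb F G; Ab is degree 1, and the triad built there (Ab-C-Eb) is major, so it is I.
The scale of Bb minor (natural minor) is Bb C Db Eb F Gb Ab; Ab is degree 7, and the triad built there (Ab-C-Eb) is major, so it is VII.

I in Ab major; VII in Bb minor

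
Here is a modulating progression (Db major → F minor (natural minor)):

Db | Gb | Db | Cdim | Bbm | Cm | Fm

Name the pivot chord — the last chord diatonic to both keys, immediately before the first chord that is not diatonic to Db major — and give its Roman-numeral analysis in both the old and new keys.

Bbm — vi in Db major, iv in F minor

Chords diatonic to Db major: Db, Ebm, Fm, Gb, Ab, Bbm, Cdim.
Reading the progression, the first chord not in that set is Cm, so the modulation leaves Db major there.
The chord immediately before Cm is Bbm, which is diatonic to both keys: vi in Db major and iv in F minor.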